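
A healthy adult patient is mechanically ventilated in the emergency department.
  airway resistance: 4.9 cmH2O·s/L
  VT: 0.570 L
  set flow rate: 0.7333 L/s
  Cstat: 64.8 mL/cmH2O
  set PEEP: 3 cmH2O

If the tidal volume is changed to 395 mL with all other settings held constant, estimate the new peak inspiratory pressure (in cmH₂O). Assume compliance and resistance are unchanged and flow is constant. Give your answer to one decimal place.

PIP = Vt/C + R·V̇ + PEEP (constant-flow equation of motion).
Only the elastic term changes: ΔPIP = ΔVt / C = (395 − 570) / 64.8 = -2.701 cmH2O.
Original PIP = 570/64.8 + 4.9×0.7333 + 3 = 15.389 cmH2O; new PIP = 15.389 + (-2.701) = 12.688 cmH2O.

12.7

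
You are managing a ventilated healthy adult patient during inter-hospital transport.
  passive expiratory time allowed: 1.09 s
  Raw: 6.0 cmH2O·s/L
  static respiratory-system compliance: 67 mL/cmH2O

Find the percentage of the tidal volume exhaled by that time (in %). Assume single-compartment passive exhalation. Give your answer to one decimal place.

τ = R × C = 6.0 × 67 mL/cmH2O = 6.0 × 0.067 L/cmH2O = 0.402 s.
Passive exhalation: V(t)/V₀ = e^(−t/τ) = e^(−1.09/0.402) = 0.06644.
Fraction exhaled = 1 − 0.06644 = 0.9336 → 93.36%.

93.4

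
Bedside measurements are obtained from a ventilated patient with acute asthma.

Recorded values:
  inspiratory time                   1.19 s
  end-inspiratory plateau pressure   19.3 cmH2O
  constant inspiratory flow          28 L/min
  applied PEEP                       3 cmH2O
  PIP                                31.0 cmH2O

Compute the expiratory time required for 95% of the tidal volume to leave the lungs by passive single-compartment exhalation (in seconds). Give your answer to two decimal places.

2.56

Flow: 28 L/min ÷ 60 = 0.4667 L/s.
Vt = flow × Ti = 0.4667 L/s × 1.19 s × 1000 mL/L = 555.37 mL.
R = (PIP − Pplat)/V̇ = (31.0 − 19.3) / 0.4667 = 11.7/0.4667 = 25.07 cmH2O·s/L.
C = Vt/(Pplat − PEEP) = 555.37 / (19.3 − 3) = 555.37/16.3 = 34.072 mL/cmH2O.
τ = R × C = 25.07 × 0.03407 L/cmH2O = 0.8541 s.
t = −τ·ln(1 − 0.95) = −0.8541·ln(0.05) = 2.559 s.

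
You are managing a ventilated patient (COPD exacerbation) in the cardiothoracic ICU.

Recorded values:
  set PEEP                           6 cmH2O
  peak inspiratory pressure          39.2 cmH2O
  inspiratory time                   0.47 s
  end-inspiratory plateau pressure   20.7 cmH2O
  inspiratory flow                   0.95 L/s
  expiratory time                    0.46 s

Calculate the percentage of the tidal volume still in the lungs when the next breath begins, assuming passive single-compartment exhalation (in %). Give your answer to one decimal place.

45.9

Vt = flow × Ti = 0.95 L/s × 0.47 s × 1000 mL/L = 446.5 mL.
R = (PIP − Pplat)/V̇ = (39.2 − 20.7) / 0.95 = 18.5/0.95 = 19.474 cmH2O·s/L.
C = Vt/(Pplat − PEEP) = 446.5 / (20.7 − 6) = 446.5/14.7 = 30.374 mL/cmH2O.
τ = R × C = 19.474 × 0.03037 L/cmH2O = 0.5914 s.
Fraction remaining at end-expiration = e^(−Te/τ) = e^(−0.46/0.5914) = 0.4594 → 45.94%.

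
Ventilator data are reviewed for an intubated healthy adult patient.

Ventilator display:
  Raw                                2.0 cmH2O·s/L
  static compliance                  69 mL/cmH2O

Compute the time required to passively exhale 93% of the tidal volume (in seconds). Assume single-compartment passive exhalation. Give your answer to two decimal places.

τ = R × C = 2.0 × 69 mL/cmH2O = 2.0 × 0.069 L/cmH2O = 0.138 s.
Exhaled fraction f = 1 − e^(−t/τ) → t = −τ·ln(1 − f) = −0.138·ln(0.07) = 0.367 s.

0.37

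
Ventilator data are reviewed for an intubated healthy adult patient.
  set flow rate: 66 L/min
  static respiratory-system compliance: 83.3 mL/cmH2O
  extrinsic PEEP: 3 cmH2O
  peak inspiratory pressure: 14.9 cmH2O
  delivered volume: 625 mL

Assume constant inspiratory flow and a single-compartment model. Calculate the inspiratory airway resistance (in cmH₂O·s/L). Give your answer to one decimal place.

Flow: 66 L/min ÷ 60 = 1.1 L/s.
Equation of motion (constant flow): PIP = Vt/C + R·V̇ + PEEP.
R·V̇ = PIP − Vt/C − PEEP = 14.9 − 625/83.3 − 3 = 14.9 − 7.503 − 3 = 4.397 cmH2O.
R = 4.397 / 1.1 = 3.997 cmH2O·s/L.

4.0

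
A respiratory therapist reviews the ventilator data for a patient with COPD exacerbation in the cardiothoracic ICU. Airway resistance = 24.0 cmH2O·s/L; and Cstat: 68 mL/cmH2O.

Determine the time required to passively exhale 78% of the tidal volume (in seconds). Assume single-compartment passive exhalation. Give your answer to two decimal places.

2.47

τ = R × C = 24.0 × 68 mL/cmH2O = 24.0 × 0.068 L/cmH2O = 1.632 s.
Exhaled fraction f = 1 − e^(−t/τ) → t = −τ·ln(1 − f) = −1.632·ln(0.22) = 2.471 s.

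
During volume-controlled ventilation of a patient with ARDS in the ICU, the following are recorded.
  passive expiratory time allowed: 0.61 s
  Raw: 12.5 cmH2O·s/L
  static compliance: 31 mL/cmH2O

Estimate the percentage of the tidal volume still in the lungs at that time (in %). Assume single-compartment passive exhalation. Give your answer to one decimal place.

τ = R × C = 12.5 × 31 mL/cmH2O = 12.5 × 0.031 L/cmH2O = 0.3875 s.
Passive exhalation: V(t)/V₀ = e^(−t/τ) = e^(−0.61/0.3875) = 0.2072.
Fraction remaining = 0.2072 → 20.72%.

20.7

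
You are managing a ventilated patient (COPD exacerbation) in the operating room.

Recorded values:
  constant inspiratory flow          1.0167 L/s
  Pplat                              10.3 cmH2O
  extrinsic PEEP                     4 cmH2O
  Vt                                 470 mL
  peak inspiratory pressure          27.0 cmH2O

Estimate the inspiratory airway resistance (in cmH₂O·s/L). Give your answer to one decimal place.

Raw = (PIP − Pplat) / flow = (27.0 − 10.3) / 1.0167 = 16.7 / 1.0167 = 16.426 cmH2O·s/L.

16.4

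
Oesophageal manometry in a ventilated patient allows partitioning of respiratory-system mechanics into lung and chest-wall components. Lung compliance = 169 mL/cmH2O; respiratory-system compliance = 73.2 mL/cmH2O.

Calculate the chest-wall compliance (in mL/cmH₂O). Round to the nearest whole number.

1/Ccw = 1/Crs − 1/CL.
1/Ccw = 1/73.2 − 1/169 = 0.007744.
Ccw = 129.13 mL/cmH2O.

129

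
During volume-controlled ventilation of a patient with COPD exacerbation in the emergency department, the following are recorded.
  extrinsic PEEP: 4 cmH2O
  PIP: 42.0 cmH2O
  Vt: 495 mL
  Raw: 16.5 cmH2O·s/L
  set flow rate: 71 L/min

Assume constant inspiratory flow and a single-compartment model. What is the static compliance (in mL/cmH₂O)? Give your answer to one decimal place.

Flow: 71 L/min ÷ 60 = 1.1833 L/s.
Equation of motion (constant flow): PIP = Vt/C + R·V̇ + PEEP.
Vt/C = PIP − R·V̇ − PEEP = 42.0 − 16.5×1.1833 − 4 = 42.0 − 19.524 − 4 = 18.476 cmH2O.
C = Vt / 18.476 = 495 / 18.476 = 26.792 mL/cmH2O.

26.8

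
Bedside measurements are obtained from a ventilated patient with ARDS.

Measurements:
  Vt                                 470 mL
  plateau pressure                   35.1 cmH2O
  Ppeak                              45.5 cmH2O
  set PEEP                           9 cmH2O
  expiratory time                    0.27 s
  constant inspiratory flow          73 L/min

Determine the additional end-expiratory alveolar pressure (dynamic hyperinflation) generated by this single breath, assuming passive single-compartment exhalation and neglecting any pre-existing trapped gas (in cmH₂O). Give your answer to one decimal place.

Flow: 73 L/min ÷ 60 = 1.2167 L/s.
R = (PIP − Pplat)/V̇ = (45.5 − 35.1) / 1.2167 = 10.4/1.2167 = 8.548 cmH2O·s/L.
C = Vt/(Pplat − PEEP) = 470.0 / (35.1 − 9) = 470.0/26.1 = 18.008 mL/cmH2O.
τ = R × C = 8.548 × 0.01801 L/cmH2O = 0.1539 s.
Fraction remaining = e^(−Te/τ) = e^(−0.27/0.1539) = 0.173; trapped volume = 470.0 × 0.173 = 81.31 mL.
Additional alveolar pressure from trapping ≈ V_trapped / C = 81.31 / 18.008 = 4.515 cmH2O.

4.5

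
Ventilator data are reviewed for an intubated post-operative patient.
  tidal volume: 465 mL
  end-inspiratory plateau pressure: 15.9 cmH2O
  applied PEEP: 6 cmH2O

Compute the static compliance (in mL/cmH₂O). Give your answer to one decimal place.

47.0

Cstat = Vt / (Pplat − PEEP) = 465 / (15.9 − 6) = 465 / 9.9 = 46.97 mL/cmH2O.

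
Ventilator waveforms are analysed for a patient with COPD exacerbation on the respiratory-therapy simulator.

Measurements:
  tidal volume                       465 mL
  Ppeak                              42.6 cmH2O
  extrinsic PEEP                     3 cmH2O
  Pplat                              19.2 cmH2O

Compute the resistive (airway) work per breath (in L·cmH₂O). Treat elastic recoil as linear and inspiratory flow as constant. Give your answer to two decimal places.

With constant inspiratory flow the resistive pressure is constant at PIP − Pplat = 42.6 − 19.2 = 23.4 cmH2O, so resistive work = 23.4 × 0.465 = 10.881 L·cmH2O.

10.88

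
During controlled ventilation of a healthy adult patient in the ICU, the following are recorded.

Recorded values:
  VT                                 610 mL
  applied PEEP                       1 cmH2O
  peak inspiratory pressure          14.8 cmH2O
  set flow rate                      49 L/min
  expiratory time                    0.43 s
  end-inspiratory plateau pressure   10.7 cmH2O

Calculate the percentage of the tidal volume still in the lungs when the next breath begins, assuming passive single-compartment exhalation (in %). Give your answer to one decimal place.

25.6

Flow: 49 L/min ÷ 60 = 0.8167 L/s.
R = (PIP − Pplat)/V̇ = (14.8 − 10.7) / 0.8167 = 4.1/0.8167 = 5.02 cmH2O·s/L.
C = Vt/(Pplat − PEEP) = 610.0 / (10.7 − 1) = 610.0/9.7 = 62.887 mL/cmH2O.
τ = R × C = 5.02 × 0.06289 L/cmH2O = 0.3157 s.
Fraction remaining at end-expiration = e^(−Te/τ) = e^(−0.43/0.3157) = 0.2561 → 25.61%.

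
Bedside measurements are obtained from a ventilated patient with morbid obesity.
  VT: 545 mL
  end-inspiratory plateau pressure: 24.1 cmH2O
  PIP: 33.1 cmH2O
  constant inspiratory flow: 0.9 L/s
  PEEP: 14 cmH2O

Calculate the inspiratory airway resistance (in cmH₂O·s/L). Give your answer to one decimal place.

Raw = (PIP − Pplat) / flow = (33.1 − 24.1) / 0.9 = 9.0 / 0.9 = 10.0 cmH2O·s/L.

10.0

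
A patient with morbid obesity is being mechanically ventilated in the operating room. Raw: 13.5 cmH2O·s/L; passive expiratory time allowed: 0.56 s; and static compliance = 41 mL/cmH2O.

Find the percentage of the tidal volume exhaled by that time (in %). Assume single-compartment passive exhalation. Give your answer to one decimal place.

τ = R × C = 13.5 × 41 mL/cmH2O = 13.5 × 0.041 L/cmH2O = 0.5535 s.
Passive exhalation: V(t)/V₀ = e^(−t/τ) = e^(−0.56/0.5535) = 0.3636.
Fraction exhaled = 1 − 0.3636 = 0.6364 → 63.64%.

63.6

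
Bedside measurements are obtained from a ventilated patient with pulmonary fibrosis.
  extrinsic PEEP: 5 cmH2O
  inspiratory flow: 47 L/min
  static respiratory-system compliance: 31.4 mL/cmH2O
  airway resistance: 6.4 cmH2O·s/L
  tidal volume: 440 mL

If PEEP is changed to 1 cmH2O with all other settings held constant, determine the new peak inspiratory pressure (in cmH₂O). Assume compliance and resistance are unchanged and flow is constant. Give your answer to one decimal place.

Flow: 47 L/min ÷ 60 = 0.7833 L/s.
PIP = Vt/C + R·V̇ + PEEP (constant-flow equation of motion).
Only the baseline term changes: ΔPIP = ΔPEEP = 1 − 5 = -4.0 cmH2O.
Original PIP = 440/31.4 + 6.4×0.7833 + 5 = 24.026 cmH2O; new PIP = 24.026 + (-4.0) = 20.026 cmH2O.

20.0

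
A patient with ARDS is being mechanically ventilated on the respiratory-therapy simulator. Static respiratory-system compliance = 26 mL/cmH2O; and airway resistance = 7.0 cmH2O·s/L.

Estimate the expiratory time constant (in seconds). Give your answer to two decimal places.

τ = R × C = 7.0 × 26 mL/cmH2O = 7.0 × 0.026 L/cmH2O = 0.182 s.

0.18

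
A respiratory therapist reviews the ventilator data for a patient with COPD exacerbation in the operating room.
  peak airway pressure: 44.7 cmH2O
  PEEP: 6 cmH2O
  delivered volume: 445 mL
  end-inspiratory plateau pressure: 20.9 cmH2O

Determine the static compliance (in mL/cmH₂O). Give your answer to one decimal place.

29.9

Cstat = Vt / (Pplat − PEEP) = 445 / (20.9 − 6) = 445 / 14.9 = 29.866 mL/cmH2O.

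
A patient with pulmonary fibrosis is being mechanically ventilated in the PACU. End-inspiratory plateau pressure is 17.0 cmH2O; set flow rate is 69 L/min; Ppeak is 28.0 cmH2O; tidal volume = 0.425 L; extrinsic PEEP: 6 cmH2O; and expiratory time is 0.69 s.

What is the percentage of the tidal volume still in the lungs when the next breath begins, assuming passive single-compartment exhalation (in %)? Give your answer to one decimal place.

Flow: 69 L/min ÷ 60 = 1.15 L/s.
R = (PIP − Pplat)/V̇ = (28.0 − 17.0) / 1.15 = 11.0/1.15 = 9.565 cmH2O·s/L.
C = Vt/(Pplat − PEEP) = 425.0 / (17.0 − 6) = 425.0/11.0 = 38.636 mL/cmH2O.
τ = R × C = 9.565 × 0.03864 L/cmH2O = 0.3696 s.
Fraction remaining at end-expiration = e^(−Te/τ) = e^(−0.69/0.3696) = 0.1546 → 15.46%.

15.5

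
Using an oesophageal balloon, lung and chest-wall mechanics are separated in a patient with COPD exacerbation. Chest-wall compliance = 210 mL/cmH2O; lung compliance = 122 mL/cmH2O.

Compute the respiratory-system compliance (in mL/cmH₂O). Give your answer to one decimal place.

77.2

Lung and chest wall are elastances in series: 1/Crs = 1/CL + 1/Ccw.
1/Crs = 1/122 + 1/210 = 0.01296.
Crs = 77.16 mL/cmH2O.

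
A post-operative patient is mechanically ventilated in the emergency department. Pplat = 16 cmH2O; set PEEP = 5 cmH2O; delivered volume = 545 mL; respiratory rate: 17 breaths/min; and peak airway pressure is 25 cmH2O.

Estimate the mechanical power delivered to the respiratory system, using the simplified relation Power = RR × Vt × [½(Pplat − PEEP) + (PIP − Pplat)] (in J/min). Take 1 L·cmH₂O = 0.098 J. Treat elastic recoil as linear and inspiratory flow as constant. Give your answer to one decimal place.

13.2

Per-breath work = Vt × [½(Pplat−PEEP) + (PIP−Pplat)] = 0.545 × [0.5×11.0 + 9.0] = 0.545 × 14.5 = 7.903 L·cmH2O.
Power = 17 × 7.903 = 134.35 L·cmH2O/min.
× 0.098 J/(L·cmH2O) → 13.166 J/min.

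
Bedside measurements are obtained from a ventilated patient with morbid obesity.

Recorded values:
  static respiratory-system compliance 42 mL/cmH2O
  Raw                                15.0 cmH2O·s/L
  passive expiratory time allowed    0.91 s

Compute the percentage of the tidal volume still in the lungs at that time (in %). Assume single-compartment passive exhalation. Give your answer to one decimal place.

23.6

τ = R × C = 15.0 × 42 mL/cmH2O = 15.0 × 0.042 L/cmH2O = 0.63 s.
Passive exhalation: V(t)/V₀ = e^(−t/τ) = e^(−0.91/0.63) = 0.2359.
Fraction remaining = 0.2359 → 23.59%.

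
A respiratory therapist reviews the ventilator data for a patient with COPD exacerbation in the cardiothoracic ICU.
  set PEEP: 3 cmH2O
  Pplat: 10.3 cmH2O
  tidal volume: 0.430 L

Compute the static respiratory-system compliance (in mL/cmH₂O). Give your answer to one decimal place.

58.9

Cstat = Vt / (Pplat − PEEP) = 430 / (10.3 − 3) = 430 / 7.3 = 58.904 mL/cmH2O.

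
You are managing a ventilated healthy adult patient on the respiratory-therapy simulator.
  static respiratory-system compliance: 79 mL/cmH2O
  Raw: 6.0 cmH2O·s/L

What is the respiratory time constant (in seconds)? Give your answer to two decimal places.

0.47

τ = R × C = 6.0 × 79 mL/cmH2O = 6.0 × 0.079 L/cmH2O = 0.474 s.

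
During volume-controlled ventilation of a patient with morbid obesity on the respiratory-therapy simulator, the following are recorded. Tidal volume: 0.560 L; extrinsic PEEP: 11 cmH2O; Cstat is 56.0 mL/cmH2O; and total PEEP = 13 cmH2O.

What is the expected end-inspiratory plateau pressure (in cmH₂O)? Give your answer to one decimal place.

End-expiratory occlusion gives total PEEP = 13 cmH2O (intrinsic PEEP = 13 − 11 = 2). Use total PEEP for the elastic gradient.
Pplat = PEEPtotal + Vt / Cstat = 13 + 560 / 56.0 = 13 + 10.0 = 23.0 cmH2O.

23.0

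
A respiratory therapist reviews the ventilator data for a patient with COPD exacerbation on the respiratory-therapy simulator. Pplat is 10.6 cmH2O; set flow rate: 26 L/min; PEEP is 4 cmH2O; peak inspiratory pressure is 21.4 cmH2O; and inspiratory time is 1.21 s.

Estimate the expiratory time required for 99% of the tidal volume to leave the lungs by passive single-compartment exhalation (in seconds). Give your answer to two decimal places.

Flow: 26 L/min ÷ 60 = 0.4333 L/s.
Vt = flow × Ti = 0.4333 L/s × 1.21 s × 1000 mL/L = 524.29 mL.
R = (PIP − Pplat)/V̇ = (21.4 − 10.6) / 0.4333 = 10.8/0.4333 = 24.925 cmH2O·s/L.
C = Vt/(Pplat − PEEP) = 524.29 / (10.6 − 4) = 524.29/6.6 = 79.438 mL/cmH2O.
τ = R × C = 24.925 × 0.07944 L/cmH2O = 1.98 s.
t = −τ·ln(1 − 0.99) = −1.98·ln(0.01) = 9.118 s.

9.12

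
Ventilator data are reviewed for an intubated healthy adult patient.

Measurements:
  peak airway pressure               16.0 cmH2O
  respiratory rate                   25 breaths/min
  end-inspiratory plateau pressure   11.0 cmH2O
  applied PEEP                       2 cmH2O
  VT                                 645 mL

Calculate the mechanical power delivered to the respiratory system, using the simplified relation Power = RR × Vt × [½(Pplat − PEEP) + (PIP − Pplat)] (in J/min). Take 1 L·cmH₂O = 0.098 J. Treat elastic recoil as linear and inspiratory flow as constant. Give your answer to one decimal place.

Per-breath work = Vt × [½(Pplat−PEEP) + (PIP−Pplat)] = 0.645 × [0.5×9.0 + 5.0] = 0.645 × 9.5 = 6.128 L·cmH2O.
Power = 25 × 6.128 = 153.2 L·cmH2O/min.
× 0.098 J/(L·cmH2O) → 15.014 J/min.

15.0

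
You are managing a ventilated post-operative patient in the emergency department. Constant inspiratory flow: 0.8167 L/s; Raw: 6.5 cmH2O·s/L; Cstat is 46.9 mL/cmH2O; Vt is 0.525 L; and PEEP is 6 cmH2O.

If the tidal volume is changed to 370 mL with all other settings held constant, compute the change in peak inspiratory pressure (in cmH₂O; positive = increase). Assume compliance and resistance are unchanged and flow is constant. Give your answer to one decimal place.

PIP = Vt/C + R·V̇ + PEEP (constant-flow equation of motion).
Only the elastic term changes: ΔPIP = ΔVt / C = (370 − 525) / 46.9 = -3.305 cmH2O.

-3.3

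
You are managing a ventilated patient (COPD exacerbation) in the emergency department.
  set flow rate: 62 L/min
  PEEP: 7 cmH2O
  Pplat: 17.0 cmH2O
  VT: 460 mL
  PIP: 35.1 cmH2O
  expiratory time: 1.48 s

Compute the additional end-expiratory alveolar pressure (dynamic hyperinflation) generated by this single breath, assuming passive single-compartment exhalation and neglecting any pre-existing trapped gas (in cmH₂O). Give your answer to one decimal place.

1.6

Flow: 62 L/min ÷ 60 = 1.0333 L/s.
R = (PIP − Pplat)/V̇ = (35.1 − 17.0) / 1.0333 = 18.1/1.0333 = 17.517 cmH2O·s/L.
C = Vt/(Pplat − PEEP) = 460.0 / (17.0 − 7) = 460.0/10.0 = 46.0 mL/cmH2O.
τ = R × C = 17.517 × 0.046 L/cmH2O = 0.8058 s.
Fraction remaining = e^(−Te/τ) = e^(−1.48/0.8058) = 0.1593; trapped volume = 460.0 × 0.1593 = 73.278 mL.
Additional alveolar pressure from trapping ≈ V_trapped / C = 73.278 / 46.0 = 1.593 cmH2O.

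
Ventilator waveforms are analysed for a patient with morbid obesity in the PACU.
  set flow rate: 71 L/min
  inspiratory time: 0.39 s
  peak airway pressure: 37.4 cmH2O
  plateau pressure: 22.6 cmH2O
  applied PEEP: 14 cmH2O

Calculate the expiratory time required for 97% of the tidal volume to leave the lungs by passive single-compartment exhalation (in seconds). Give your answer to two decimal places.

Flow: 71 L/min ÷ 60 = 1.1833 L/s.
Vt = flow × Ti = 1.1833 L/s × 0.39 s × 1000 mL/L = 461.49 mL.
R = (PIP − Pplat)/V̇ = (37.4 − 22.6) / 1.1833 = 14.8/1.1833 = 12.507 cmH2O·s/L.
C = Vt/(Pplat − PEEP) = 461.49 / (22.6 − 14) = 461.49/8.6 = 53.662 mL/cmH2O.
τ = R × C = 12.507 × 0.05366 L/cmH2O = 0.6711 s.
t = −τ·ln(1 − 0.97) = −0.6711·ln(0.03) = 2.353 s.

2.35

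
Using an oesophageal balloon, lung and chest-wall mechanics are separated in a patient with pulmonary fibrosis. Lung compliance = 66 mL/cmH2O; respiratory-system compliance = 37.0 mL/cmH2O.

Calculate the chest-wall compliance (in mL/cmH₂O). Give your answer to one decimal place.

84.2

1/Ccw = 1/Crs − 1/CL.
1/Ccw = 1/37.0 − 1/66 = 0.01188.
Ccw = 84.175 mL/cmH2O.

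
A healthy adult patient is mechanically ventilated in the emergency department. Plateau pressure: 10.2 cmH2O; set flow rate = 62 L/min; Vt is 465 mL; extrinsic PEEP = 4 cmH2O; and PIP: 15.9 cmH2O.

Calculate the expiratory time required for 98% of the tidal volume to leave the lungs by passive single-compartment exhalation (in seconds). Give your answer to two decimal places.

Flow: 62 L/min ÷ 60 = 1.0333 L/s.
R = (PIP − Pplat)/V̇ = (15.9 − 10.2) / 1.0333 = 5.7/1.0333 = 5.516 cmH2O·s/L.
C = Vt/(Pplat − PEEP) = 465.0 / (10.2 − 4) = 465.0/6.2 = 75.0 mL/cmH2O.
τ = R × C = 5.516 × 0.075 L/cmH2O = 0.4137 s.
t = −τ·ln(1 − 0.98) = −0.4137·ln(0.02) = 1.618 s.

1.62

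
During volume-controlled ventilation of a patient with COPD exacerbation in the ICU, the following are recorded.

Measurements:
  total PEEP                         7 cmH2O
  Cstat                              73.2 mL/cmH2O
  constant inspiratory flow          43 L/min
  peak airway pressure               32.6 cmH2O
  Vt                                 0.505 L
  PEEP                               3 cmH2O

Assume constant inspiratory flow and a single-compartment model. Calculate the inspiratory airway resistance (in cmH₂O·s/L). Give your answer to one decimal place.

26.1

Flow: 43 L/min ÷ 60 = 0.7167 L/s.
Total PEEP = 7 cmH2O (set 3 + intrinsic 4); this is the baseline alveolar pressure.
Equation of motion (constant flow): PIP = Vt/C + R·V̇ + PEEP.
R·V̇ = PIP − Vt/C − PEEP = 32.6 − 505/73.2 − 7 = 32.6 − 6.899 − 7 = 18.701 cmH2O.
R = 18.701 / 0.7167 = 26.093 cmH2O·s/L.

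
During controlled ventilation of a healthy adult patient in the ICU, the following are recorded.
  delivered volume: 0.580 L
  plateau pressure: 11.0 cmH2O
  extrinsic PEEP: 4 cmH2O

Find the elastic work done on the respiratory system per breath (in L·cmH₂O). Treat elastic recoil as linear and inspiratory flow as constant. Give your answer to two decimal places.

Elastic work ≈ ½ × (Pplat − PEEP) × Vt = 0.5 × (11.0 − 4) × 0.580 L = 0.5 × 7.0 × 0.580 = 2.03 L·cmH2O.

2.03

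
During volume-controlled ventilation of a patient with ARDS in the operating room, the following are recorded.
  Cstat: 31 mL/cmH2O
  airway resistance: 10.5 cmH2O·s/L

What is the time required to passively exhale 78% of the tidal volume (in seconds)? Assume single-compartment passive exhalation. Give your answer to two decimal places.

0.49

τ = R × C = 10.5 × 31 mL/cmH2O = 10.5 × 0.031 L/cmH2O = 0.3255 s.
Exhaled fraction f = 1 − e^(−t/τ) → t = −τ·ln(1 − f) = −0.3255·ln(0.22) = 0.4928 s.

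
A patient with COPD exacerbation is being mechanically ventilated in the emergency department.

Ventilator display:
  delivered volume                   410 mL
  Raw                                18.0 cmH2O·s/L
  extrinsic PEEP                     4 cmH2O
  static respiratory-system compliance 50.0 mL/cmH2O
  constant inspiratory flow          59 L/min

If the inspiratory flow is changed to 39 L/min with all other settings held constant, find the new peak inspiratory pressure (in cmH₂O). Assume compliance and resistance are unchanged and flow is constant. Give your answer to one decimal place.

23.9

Flow: 59 L/min ÷ 60 = 0.9833 L/s.
New flow: 39 L/min ÷ 60 = 0.65 L/s.
PIP = Vt/C + R·V̇ + PEEP (constant-flow equation of motion).
Only the resistive term changes: ΔPIP = R × ΔV̇ = 18.0 × (0.65 − 0.9833) = 18.0 × -0.3333 = -5.999 cmH2O.
Original PIP = 410/50.0 + 18.0×0.9833 + 4 = 29.899 cmH2O; new PIP = 29.899 + (-5.999) = 23.9 cmH2O.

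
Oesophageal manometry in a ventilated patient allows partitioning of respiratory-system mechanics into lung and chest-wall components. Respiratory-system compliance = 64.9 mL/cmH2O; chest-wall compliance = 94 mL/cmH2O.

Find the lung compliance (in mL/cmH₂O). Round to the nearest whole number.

1/CL = 1/Crs − 1/Ccw.
1/CL = 1/64.9 − 1/94 = 0.00477.
CL = 209.64 mL/cmH2O.

210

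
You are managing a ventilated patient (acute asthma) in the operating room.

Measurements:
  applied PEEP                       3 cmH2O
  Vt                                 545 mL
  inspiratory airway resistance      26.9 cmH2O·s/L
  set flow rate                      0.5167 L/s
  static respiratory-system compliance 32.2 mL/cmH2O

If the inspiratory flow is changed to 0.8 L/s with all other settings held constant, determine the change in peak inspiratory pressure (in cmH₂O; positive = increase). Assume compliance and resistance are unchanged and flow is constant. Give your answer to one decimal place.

7.6

PIP = Vt/C + R·V̇ + PEEP (constant-flow equation of motion).
Only the resistive term changes: ΔPIP = R × ΔV̇ = 26.9 × (0.8 − 0.5167) = 26.9 × 0.2833 = 7.621 cmH2O.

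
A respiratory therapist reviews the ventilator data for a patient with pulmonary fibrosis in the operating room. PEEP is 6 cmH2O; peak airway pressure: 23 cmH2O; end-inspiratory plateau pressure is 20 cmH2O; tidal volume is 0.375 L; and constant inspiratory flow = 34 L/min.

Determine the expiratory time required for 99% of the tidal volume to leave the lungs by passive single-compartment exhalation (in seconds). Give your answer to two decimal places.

Flow: 34 L/min ÷ 60 = 0.5667 L/s.
R = (PIP − Pplat)/V̇ = (23 − 20) / 0.5667 = 3.0/0.5667 = 5.294 cmH2O·s/L.
C = Vt/(Pplat − PEEP) = 375.0 / (20 − 6) = 375.0/14.0 = 26.786 mL/cmH2O.
τ = R × C = 5.294 × 0.02679 L/cmH2O = 0.1418 s.
t = −τ·ln(1 − 0.99) = −0.1418·ln(0.01) = 0.653 s.

0.65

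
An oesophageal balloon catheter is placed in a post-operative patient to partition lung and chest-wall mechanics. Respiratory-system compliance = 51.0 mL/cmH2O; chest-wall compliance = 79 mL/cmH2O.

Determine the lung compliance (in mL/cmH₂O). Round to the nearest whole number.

1/CL = 1/Crs − 1/Ccw.
1/CL = 1/51.0 − 1/79 = 0.00695.
CL = 143.88 mL/cmH2O.

144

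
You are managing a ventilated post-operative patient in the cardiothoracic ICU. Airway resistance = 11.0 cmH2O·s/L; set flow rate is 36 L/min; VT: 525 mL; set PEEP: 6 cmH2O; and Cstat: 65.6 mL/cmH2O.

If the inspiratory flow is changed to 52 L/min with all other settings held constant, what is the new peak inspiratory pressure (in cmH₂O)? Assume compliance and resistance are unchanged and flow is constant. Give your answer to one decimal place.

Flow: 36 L/min ÷ 60 = 0.6 L/s.
New flow: 52 L/min ÷ 60 = 0.8667 L/s.
PIP = Vt/C + R·V̇ + PEEP (constant-flow equation of motion).
Only the resistive term changes: ΔPIP = R × ΔV̇ = 11.0 × (0.8667 − 0.6) = 11.0 × 0.2667 = 2.934 cmH2O.
Original PIP = 525/65.6 + 11.0×0.6 + 6 = 20.603 cmH2O; new PIP = 20.603 + (2.934) = 23.537 cmH2O.

23.5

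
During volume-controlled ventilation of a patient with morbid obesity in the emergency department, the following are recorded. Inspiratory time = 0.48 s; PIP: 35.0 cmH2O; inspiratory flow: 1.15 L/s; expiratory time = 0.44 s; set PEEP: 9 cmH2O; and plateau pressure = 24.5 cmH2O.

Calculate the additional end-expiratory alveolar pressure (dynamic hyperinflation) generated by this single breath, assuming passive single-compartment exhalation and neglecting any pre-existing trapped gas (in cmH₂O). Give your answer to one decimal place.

Vt = flow × Ti = 1.15 L/s × 0.48 s × 1000 mL/L = 552.0 mL.
R = (PIP − Pplat)/V̇ = (35.0 − 24.5) / 1.15 = 10.5/1.15 = 9.13 cmH2O·s/L.
C = Vt/(Pplat − PEEP) = 552.0 / (24.5 − 9) = 552.0/15.5 = 35.613 mL/cmH2O.
τ = R × C = 9.13 × 0.03561 L/cmH2O = 0.3251 s.
Fraction remaining = e^(−Te/τ) = e^(−0.44/0.3251) = 0.2584; trapped volume = 552.0 × 0.2584 = 142.64 mL.
Additional alveolar pressure from trapping ≈ V_trapped / C = 142.64 / 35.613 = 4.005 cmH2O.

4.0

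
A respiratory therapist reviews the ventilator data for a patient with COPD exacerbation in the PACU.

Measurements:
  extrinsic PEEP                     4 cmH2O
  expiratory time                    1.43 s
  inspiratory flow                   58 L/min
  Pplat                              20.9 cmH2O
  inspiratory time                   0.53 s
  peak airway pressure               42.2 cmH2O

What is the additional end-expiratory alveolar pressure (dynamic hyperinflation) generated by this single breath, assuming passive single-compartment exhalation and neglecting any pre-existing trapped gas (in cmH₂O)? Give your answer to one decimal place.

Flow: 58 L/min ÷ 60 = 0.9667 L/s.
Vt = flow × Ti = 0.9667 L/s × 0.53 s × 1000 mL/L = 512.35 mL.
R = (PIP − Pplat)/V̇ = (42.2 − 20.9) / 0.9667 = 21.3/0.9667 = 22.034 cmH2O·s/L.
C = Vt/(Pplat − PEEP) = 512.35 / (20.9 − 4) = 512.35/16.9 = 30.317 mL/cmH2O.
τ = R × C = 22.034 × 0.03032 L/cmH2O = 0.6681 s.
Fraction remaining = e^(−Te/τ) = e^(−1.43/0.6681) = 0.1176; trapped volume = 512.35 × 0.1176 = 60.252 mL.
Additional alveolar pressure from trapping ≈ V_trapped / C = 60.252 / 30.317 = 1.987 cmH2O.

2.0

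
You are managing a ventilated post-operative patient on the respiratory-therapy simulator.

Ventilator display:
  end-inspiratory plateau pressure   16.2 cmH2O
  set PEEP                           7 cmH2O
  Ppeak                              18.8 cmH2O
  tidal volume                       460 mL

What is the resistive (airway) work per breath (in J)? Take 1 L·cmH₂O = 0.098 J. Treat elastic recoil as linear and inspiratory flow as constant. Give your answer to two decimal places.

With constant inspiratory flow the resistive pressure is constant at PIP − Pplat = 18.8 − 16.2 = 2.6 cmH2O, so resistive work = 2.6 × 0.460 = 1.196 L·cmH2O.
× 0.098 J/(L·cmH2O) → 0.1172 J.

0.12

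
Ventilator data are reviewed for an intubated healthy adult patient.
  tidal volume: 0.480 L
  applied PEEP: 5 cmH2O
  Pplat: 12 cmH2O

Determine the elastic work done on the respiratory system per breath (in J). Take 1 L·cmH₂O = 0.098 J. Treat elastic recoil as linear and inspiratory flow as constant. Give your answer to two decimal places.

0.16

Elastic work ≈ ½ × (Pplat − PEEP) × Vt = 0.5 × (12 − 5) × 0.480 L = 0.5 × 7.0 × 0.480 = 1.68 L·cmH2O.
× 0.098 J/(L·cmH2O) → 0.1646 J.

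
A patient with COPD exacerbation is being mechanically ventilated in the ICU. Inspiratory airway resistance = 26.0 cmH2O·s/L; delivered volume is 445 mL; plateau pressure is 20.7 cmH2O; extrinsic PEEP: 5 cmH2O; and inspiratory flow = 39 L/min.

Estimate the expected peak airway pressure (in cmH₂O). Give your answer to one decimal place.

37.6

Flow: 39 L/min ÷ 60 = 0.65 L/s.
PIP = Pplat + Raw × flow = 20.7 + 26.0 × 0.65 = 20.7 + 16.9 = 37.6 cmH2O.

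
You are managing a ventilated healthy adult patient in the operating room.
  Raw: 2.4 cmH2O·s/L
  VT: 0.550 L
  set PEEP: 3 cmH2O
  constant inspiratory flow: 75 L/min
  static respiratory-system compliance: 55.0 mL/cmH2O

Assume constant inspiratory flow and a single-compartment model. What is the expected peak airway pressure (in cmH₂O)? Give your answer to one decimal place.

Flow: 75 L/min ÷ 60 = 1.25 L/s.
Equation of motion (constant flow): PIP = Vt/C + R·V̇ + PEEP.
PIP = 550/55.0 + 2.4×1.25 + 3 = 10.0 + 3.0 + 3 = 16.0 cmH2O.

16.0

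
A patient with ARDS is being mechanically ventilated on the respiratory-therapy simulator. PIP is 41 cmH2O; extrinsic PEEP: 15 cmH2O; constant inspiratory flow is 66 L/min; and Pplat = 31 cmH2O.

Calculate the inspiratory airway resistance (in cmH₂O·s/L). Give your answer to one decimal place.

9.1

Flow: 66 L/min ÷ 60 = 1.1 L/s.
Raw = (PIP − Pplat) / flow = (41 − 31) / 1.1 = 10.0 / 1.1 = 9.091 cmH2O·s/L.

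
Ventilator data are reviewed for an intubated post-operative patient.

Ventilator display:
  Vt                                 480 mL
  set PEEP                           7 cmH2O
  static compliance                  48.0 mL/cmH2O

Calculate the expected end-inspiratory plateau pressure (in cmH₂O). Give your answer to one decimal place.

Pplat = PEEP + Vt / Cstat = 7 + 480 / 48.0 = 7 + 10.0 = 17.0 cmH2O.

17.0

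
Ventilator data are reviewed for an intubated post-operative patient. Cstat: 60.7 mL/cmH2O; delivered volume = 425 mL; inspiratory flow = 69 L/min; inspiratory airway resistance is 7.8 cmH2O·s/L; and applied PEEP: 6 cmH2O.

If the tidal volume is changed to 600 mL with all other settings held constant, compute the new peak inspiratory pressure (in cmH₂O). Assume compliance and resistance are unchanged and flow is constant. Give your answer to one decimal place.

24.9

Flow: 69 L/min ÷ 60 = 1.15 L/s.
PIP = Vt/C + R·V̇ + PEEP (constant-flow equation of motion).
Only the elastic term changes: ΔPIP = ΔVt / C = (600 − 425) / 60.7 = 2.883 cmH2O.
Original PIP = 425/60.7 + 7.8×1.15 + 6 = 21.972 cmH2O; new PIP = 21.972 + (2.883) = 24.855 cmH2O.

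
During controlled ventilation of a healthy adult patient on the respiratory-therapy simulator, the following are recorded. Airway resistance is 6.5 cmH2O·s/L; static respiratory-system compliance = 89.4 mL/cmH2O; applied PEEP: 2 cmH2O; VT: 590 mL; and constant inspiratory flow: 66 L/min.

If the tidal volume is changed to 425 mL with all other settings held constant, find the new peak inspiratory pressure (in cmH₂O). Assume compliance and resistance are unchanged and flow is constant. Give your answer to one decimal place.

Flow: 66 L/min ÷ 60 = 1.1 L/s.
PIP = Vt/C + R·V̇ + PEEP (constant-flow equation of motion).
Only the elastic term changes: ΔPIP = ΔVt / C = (425 − 590) / 89.4 = -1.846 cmH2O.
Original PIP = 590/89.4 + 6.5×1.1 + 2 = 15.75 cmH2O; new PIP = 15.75 + (-1.846) = 13.904 cmH2O.

13.9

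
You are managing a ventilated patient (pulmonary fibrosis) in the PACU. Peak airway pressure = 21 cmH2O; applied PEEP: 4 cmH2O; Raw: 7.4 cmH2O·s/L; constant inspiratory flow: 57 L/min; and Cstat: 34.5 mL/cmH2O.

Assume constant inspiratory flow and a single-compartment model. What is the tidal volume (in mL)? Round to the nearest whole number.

344

Flow: 57 L/min ÷ 60 = 0.95 L/s.
Equation of motion (constant flow): PIP = Vt/C + R·V̇ + PEEP.
Vt/C = PIP − R·V̇ − PEEP = 21 − 7.03 − 4 = 9.97 cmH2O.
Vt = C × 9.97 = 34.5 × 9.97 = 343.97 mL.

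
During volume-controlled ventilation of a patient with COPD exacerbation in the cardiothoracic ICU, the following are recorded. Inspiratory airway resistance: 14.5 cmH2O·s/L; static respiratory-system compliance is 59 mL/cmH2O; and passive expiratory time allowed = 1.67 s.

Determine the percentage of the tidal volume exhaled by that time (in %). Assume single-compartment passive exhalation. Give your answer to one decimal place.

85.8

τ = R × C = 14.5 × 59 mL/cmH2O = 14.5 × 0.059 L/cmH2O = 0.8555 s.
Passive exhalation: V(t)/V₀ = e^(−t/τ) = e^(−1.67/0.8555) = 0.142.
Fraction exhaled = 1 − 0.142 = 0.858 → 85.8%.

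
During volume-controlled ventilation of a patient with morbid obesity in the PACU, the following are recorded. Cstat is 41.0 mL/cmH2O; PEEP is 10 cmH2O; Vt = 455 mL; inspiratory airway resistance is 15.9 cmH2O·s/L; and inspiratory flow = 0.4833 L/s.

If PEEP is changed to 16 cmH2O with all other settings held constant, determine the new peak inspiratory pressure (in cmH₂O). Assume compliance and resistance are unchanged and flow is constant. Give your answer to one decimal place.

PIP = Vt/C + R·V̇ + PEEP (constant-flow equation of motion).
Only the baseline term changes: ΔPIP = ΔPEEP = 16 − 10 = 6.0 cmH2O.
Original PIP = 455/41.0 + 15.9×0.4833 + 10 = 28.782 cmH2O; new PIP = 28.782 + (6.0) = 34.782 cmH2O.

34.8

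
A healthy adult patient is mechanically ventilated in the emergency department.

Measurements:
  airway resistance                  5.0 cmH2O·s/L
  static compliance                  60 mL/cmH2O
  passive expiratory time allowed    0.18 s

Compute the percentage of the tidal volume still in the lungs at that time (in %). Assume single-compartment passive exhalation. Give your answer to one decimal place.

τ = R × C = 5.0 × 60 mL/cmH2O = 5.0 × 0.060 L/cmH2O = 0.3 s.
Passive exhalation: V(t)/V₀ = e^(−t/τ) = e^(−0.18/0.3) = 0.5488.
Fraction remaining = 0.5488 → 54.88%.

54.9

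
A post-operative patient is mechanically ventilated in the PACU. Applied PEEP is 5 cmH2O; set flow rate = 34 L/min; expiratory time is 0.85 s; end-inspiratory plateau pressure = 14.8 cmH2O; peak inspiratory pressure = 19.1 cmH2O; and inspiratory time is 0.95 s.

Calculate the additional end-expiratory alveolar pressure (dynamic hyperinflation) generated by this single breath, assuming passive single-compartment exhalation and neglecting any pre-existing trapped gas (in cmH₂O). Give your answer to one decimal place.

1.3

Flow: 34 L/min ÷ 60 = 0.5667 L/s.
Vt = flow × Ti = 0.5667 L/s × 0.95 s × 1000 mL/L = 538.37 mL.
R = (PIP − Pplat)/V̇ = (19.1 − 14.8) / 0.5667 = 4.3/0.5667 = 7.588 cmH2O·s/L.
C = Vt/(Pplat − PEEP) = 538.37 / (14.8 − 5) = 538.37/9.8 = 54.936 mL/cmH2O.
τ = R × C = 7.588 × 0.05494 L/cmH2O = 0.4169 s.
Fraction remaining = e^(−Te/τ) = e^(−0.85/0.4169) = 0.1302; trapped volume = 538.37 × 0.1302 = 70.096 mL.
Additional alveolar pressure from trapping ≈ V_trapped / C = 70.096 / 54.936 = 1.276 cmH2O.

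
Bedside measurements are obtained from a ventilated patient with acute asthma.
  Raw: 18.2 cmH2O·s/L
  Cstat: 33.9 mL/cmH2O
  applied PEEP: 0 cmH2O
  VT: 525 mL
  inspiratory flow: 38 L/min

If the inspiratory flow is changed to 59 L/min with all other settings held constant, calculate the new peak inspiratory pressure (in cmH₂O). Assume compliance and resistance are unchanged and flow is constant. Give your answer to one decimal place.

Flow: 38 L/min ÷ 60 = 0.6333 L/s.
New flow: 59 L/min ÷ 60 = 0.9833 L/s.
PIP = Vt/C + R·V̇ + PEEP (constant-flow equation of motion).
Only the resistive term changes: ΔPIP = R × ΔV̇ = 18.2 × (0.9833 − 0.6333) = 18.2 × 0.35 = 6.37 cmH2O.
Original PIP = 525/33.9 + 18.2×0.6333 + 0 = 27.013 cmH2O; new PIP = 27.013 + (6.37) = 33.383 cmH2O.

33.4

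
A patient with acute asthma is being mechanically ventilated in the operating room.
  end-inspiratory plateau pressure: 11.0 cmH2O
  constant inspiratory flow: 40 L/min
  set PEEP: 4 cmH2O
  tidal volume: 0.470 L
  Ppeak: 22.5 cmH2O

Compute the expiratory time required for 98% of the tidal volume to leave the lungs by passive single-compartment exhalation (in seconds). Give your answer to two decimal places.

Flow: 40 L/min ÷ 60 = 0.6667 L/s.
R = (PIP − Pplat)/V̇ = (22.5 − 11.0) / 0.6667 = 11.5/0.6667 = 17.249 cmH2O·s/L.
C = Vt/(Pplat − PEEP) = 470.0 / (11.0 − 4) = 470.0/7.0 = 67.143 mL/cmH2O.
τ = R × C = 17.249 × 0.06714 L/cmH2O = 1.158 s.
t = −τ·ln(1 − 0.98) = −1.158·ln(0.02) = 4.53 s.

4.53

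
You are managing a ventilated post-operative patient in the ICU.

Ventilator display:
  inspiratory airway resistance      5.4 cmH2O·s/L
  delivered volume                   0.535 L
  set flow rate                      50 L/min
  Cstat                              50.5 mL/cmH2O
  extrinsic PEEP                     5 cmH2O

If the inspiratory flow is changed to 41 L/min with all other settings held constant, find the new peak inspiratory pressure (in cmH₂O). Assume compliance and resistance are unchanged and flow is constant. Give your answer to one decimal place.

19.3

Flow: 50 L/min ÷ 60 = 0.8333 L/s.
New flow: 41 L/min ÷ 60 = 0.6833 L/s.
PIP = Vt/C + R·V̇ + PEEP (constant-flow equation of motion).
Only the resistive term changes: ΔPIP = R × ΔV̇ = 5.4 × (0.6833 − 0.8333) = 5.4 × -0.15 = -0.81 cmH2O.
Original PIP = 535/50.5 + 5.4×0.8333 + 5 = 20.094 cmH2O; new PIP = 20.094 + (-0.81) = 19.284 cmH2O.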